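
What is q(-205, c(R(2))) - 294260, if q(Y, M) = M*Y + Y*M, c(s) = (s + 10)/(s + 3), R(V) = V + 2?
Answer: -295080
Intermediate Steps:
R(V) = 2 + V
c(s) = (10 + s)/(3 + s)
q(Y, M) = 2*M*Y (q(Y, M) = M*Y + M*Y = 2*M*Y)
q(-205, c(R(2))) - 294260 = 2*((10 + (2 + 2))/(3 + (2 + 2)))*(-205) - 294260 = 2*((10 + 4)/(3 + 4))*(-205) - 294260 = 2*(14/7)*(-205) - 294260 = 2*((1/7)*14)*(-205) - 294260 = 2*2*(-205) - 294260 = -820 - 294260 = -295080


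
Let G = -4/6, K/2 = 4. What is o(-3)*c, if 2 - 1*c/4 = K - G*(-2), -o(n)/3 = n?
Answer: -168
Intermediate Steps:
K = 8 (K = 2*4 = 8)
G = -⅔ (G = -4*⅙ = -⅔ ≈ -0.66667)
o(n) = -3*n
c = -56/3 (c = 8 - 4*(8 - (-2)*(-2)/3) = 8 - 4*(8 - 1*4/3) = 8 - 4*(8 - 4/3) = 8 - 4*20/3 = 8 - 80/3 = -56/3 ≈ -18.667)
o(-3)*c = -3*(-3)*(-56/3) = 9*(-56/3) = -168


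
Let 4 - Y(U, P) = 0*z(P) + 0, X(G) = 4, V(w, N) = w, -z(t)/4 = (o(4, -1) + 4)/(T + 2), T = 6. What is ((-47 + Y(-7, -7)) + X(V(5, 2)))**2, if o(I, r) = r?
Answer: 1521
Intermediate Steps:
z(t) = -3/2 (z(t) = -4*(-1 + 4)/(6 + 2) = -12/8 = -4*3/8 = -3/2)
Y(U, P) = 4 (Y(U, P) = 4 - (0*(-3/2) + 0) = 4 - (0 + 0) = 4 - 1*0 = 4 + 0 = 4)
((-47 + Y(-7, -7)) + X(V(5, 2)))**2 = ((-47 + 4) + 4)**2 = (-43 + 4)**2 = (-39)**2 = 1521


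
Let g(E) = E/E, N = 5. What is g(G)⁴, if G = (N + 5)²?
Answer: 1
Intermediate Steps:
G = 100 (G = (5 + 5)² = 10² = 100)
g(E) = 1
g(G)⁴ = 1⁴ = 1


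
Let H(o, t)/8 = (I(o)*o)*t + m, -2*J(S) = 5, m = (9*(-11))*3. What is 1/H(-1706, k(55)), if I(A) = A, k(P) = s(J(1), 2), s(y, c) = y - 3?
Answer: -1/128061560 ≈ -7.8088e-9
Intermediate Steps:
m = -297 (m = -99*3 = -297)
J(S) = -5/2 (J(S) = -½*5 = -5/2)
s(y, c) = -3 + y
k(P) = -11/2 (k(P) = -3 - 5/2 = -11/2)
H(o, t) = -2376 + 8*t*o² (H(o, t) = 8*((o*o)*t - 297) = 8*(o²*t - 297) = 8*(t*o² - 297) = 8*(-297 + t*o²) = -2376 + 8*t*o²)
1/H(-1706, k(55)) = 1/(-2376 + 8*(-11/2)*(-1706)²) = 1/(-2376 + 8*(-11/2)*2910436) = 1/(-2376 - 128059184) = 1/(-128061560) = -1/128061560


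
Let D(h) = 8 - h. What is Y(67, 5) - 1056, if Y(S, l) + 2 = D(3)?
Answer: -1053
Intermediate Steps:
Y(S, l) = 3 (Y(S, l) = -2 + (8 - 1*3) = -2 + (8 - 3) = -2 + 5 = 3)
Y(67, 5) - 1056 = 3 - 1056 = -1053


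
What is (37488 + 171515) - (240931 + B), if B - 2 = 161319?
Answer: -193249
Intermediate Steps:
B = 161321 (B = 2 + 161319 = 161321)
(37488 + 171515) - (240931 + B) = (37488 + 171515) - (240931 + 161321) = 209003 - 1*402252 = 209003 - 402252 = -193249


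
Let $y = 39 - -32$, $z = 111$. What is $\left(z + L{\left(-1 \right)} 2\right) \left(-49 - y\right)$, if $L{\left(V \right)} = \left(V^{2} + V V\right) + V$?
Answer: $-13560$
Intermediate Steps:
$L{\left(V \right)} = V + 2 V^{2}$ ($L{\left(V \right)} = \left(V^{2} + V^{2}\right) + V = 2 V^{2} + V = V + 2 V^{2}$)
$y = 71$ ($y = 39 + 32 = 71$)
$\left(z + L{\left(-1 \right)} 2\right) \left(-49 - y\right) = \left(111 + - (1 + 2 \left(-1\right)) 2\right) \left(-49 - 71\right) = \left(111 + - (1 - 2) 2\right) \left(-49 - 71\right) = \left(111 + \left(-1\right) \left(-1\right) 2\right) \left(-120\right) = \left(111 + 1 \cdot 2\right) \left(-120\right) = \left(111 + 2\right) \left(-120\right) = 113 \left(-120\right) = -13560$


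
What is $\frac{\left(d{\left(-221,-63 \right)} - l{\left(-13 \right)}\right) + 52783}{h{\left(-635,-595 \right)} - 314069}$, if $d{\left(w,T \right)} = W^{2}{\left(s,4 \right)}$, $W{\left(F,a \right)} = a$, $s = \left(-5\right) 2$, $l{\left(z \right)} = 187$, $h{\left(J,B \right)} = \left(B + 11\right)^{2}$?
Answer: $\frac{52612}{26987} \approx 1.9495$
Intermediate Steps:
$h{\left(J,B \right)} = \left(11 + B\right)^{2}$
$s = -10$
$d{\left(w,T \right)} = 16$ ($d{\left(w,T \right)} = 4^{2} = 16$)
$\frac{\left(d{\left(-221,-63 \right)} - l{\left(-13 \right)}\right) + 52783}{h{\left(-635,-595 \right)} - 314069} = \frac{\left(16 - 187\right) + 52783}{\left(11 - 595\right)^{2} - 314069} = \frac{\left(16 - 187\right) + 52783}{\left(-584\right)^{2} - 314069} = \frac{-171 + 52783}{341056 - 314069} = \frac{52612}{26987}$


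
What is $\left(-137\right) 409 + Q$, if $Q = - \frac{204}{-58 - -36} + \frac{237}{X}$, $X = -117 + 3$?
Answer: $- \frac{23418787}{418} \approx -56026.0$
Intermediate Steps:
$X = -114$
$Q = \frac{3007}{418}$ ($Q = - \frac{204}{-58 - -36} + \frac{237}{-114} = - \frac{204}{-58 + 36} + 237 \left(- \frac{1}{114}\right) = - \frac{204}{-22} - \frac{79}{38} = \left(-204\right) \left(- \frac{1}{22}\right) - \frac{79}{38} = \frac{102}{11} - \frac{79}{38} = \frac{3007}{418} \approx 7.1938$)
$\left(-137\right) 409 + Q = \left(-137\right) 409 + \frac{3007}{418} = -56033 + \frac{3007}{418} = - \frac{23418787}{418}$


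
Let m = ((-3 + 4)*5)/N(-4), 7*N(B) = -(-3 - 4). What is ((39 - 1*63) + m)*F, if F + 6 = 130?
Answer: -2356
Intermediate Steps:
N(B) = 1 (N(B) = (-(-3 - 4))/7 = (-1*(-7))/7 = (1/7)*7 = 1)
F = 124 (F = -6 + 130 = 124)
m = 5 (m = ((-3 + 4)*5)/1 = (1*5)*1 = 5*1 = 5)
((39 - 1*63) + m)*F = ((39 - 1*63) + 5)*124 = ((39 - 63) + 5)*124 = (-24 + 5)*124 = -19*124 = -2356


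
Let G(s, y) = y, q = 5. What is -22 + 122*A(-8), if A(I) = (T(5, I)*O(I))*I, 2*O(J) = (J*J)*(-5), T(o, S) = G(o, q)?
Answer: 780778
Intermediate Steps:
T(o, S) = 5
O(J) = -5*J²/2 (O(J) = ((J*J)*(-5))/2 = (J²*(-5))/2 = (-5*J²)/2 = -5*J²/2)
A(I) = -25*I³/2 (A(I) = (5*(-5*I²/2))*I = (-25*I²/2)*I = -25*I³/2)
-22 + 122*A(-8) = -22 + 122*(-25/2*(-8)³) = -22 + 122*(-25/2*(-512)) = -22 + 122*6400 = -22 + 780800 = 780778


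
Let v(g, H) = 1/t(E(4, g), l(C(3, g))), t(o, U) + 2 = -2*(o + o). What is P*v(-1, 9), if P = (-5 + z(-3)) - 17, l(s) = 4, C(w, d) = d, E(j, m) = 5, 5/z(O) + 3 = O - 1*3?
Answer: 203/198 ≈ 1.0253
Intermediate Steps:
z(O) = 5/(-6 + O) (z(O) = 5/(-3 + (O - 1*3)) = 5/(-3 + (O - 3)) = 5/(-3 + (-3 + O)) = 5/(-6 + O))
t(o, U) = -2 - 4*o (t(o, U) = -2 - 2*(o + o) = -2 - 4*o)
v(g, H) = -1/22 (v(g, H) = 1/(-2 - 4*5) = 1/(-2 - 20) = 1/(-22) = -1/22)
P = -203/9 (P = (-5 + 5/(-6 - 3)) - 17 = (-5 + 5/(-9)) - 17 = (-5 + 5*(-⅑)) - 17 = (-5 - 5/9) - 17 = -50/9 - 17 = -203/9 ≈ -22.556)
P*v(-1, 9) = -203/9*(-1/22) = 203/198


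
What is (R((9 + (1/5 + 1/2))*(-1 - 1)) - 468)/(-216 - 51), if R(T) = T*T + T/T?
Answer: 2266/6675 ≈ 0.33948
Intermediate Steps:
R(T) = 1 + T² (R(T) = T² + 1 = 1 + T²)
(R((9 + (1/5 + 1/2))*(-1 - 1)) - 468)/(-216 - 51) = ((1 + ((9 + (1/5 + 1/2))*(-1 - 1))²) - 468)/(-216 - 51) = ((1 + ((9 + (1*(⅕) + 1*(½)))*(-2))²) - 468)/(-267) = ((1 + ((9 + (⅕ + ½))*(-2))²) - 468)*(-1/267) = ((1 + ((9 + 7/10)*(-2))²) - 468)*(-1/267) = ((1 + ((97/10)*(-2))²) - 468)*(-1/267) = ((1 + (-97/5)²) - 468)*(-1/267) = ((1 + 9409/25) - 468)*(-1/267) = (9434/25 - 468)*(-1/267) = -2266/25*(-1/267) = 2266/6675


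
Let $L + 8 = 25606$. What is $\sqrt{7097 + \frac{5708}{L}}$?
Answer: $\frac{\sqrt{1162627332243}}{12799} \approx 84.245$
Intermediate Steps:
$L = 25598$ ($L = -8 + 25606 = 25598$)
$\sqrt{7097 + \frac{5708}{L}} = \sqrt{7097 + \frac{5708}{25598}} = \sqrt{7097 + 5708 \cdot \frac{1}{25598}} = \sqrt{7097 + \frac{2854}{12799}} = \sqrt{\frac{90837357}{12799}} = \frac{\sqrt{1162627332243}}{12799}$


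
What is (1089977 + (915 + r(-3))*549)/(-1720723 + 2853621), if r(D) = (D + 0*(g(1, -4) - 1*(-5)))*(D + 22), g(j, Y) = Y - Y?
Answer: 1561019/1132898 ≈ 1.3779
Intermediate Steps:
g(j, Y) = 0
r(D) = D*(22 + D) (r(D) = (D + 0*(0 - 1*(-5)))*(D + 22) = (D + 0*(0 + 5))*(22 + D) = (D + 0*5)*(22 + D) = (D + 0)*(22 + D) = D*(22 + D))
(1089977 + (915 + r(-3))*549)/(-1720723 + 2853621) = (1089977 + (915 - 3*(22 - 3))*549)/(-1720723 + 2853621) = (1089977 + (915 - 3*19)*549)/1132898 = (1089977 + (915 - 57)*549)*(1/1132898) = (1089977 + 858*549)*(1/1132898) = (1089977 + 471042)*(1/1132898) = 1561019*(1/1132898) = 1561019/1132898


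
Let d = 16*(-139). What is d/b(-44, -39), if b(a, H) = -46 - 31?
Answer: 2224/77 ≈ 28.883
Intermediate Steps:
b(a, H) = -77
d = -2224
d/b(-44, -39) = -2224/(-77) = -2224*(-1/77) = 2224/77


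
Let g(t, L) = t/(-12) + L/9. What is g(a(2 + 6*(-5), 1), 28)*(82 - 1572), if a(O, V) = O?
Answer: -73010/9 ≈ -8112.2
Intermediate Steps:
g(t, L) = -t/12 + L/9 (g(t, L) = t*(-1/12) + L*(⅑) = -t/12 + L/9)
g(a(2 + 6*(-5), 1), 28)*(82 - 1572) = (-(2 + 6*(-5))/12 + (⅑)*28)*(82 - 1572) = (-(2 - 30)/12 + 28/9)*(-1490) = (-1/12*(-28) + 28/9)*(-1490) = (7/3 + 28/9)*(-1490) = (49/9)*(-1490) = -73010/9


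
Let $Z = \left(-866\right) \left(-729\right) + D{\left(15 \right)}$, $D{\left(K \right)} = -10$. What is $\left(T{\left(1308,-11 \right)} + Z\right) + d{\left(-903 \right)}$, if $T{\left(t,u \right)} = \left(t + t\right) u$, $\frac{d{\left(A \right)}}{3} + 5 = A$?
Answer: $599804$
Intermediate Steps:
$d{\left(A \right)} = -15 + 3 A$
$Z = 631304$ ($Z = \left(-866\right) \left(-729\right) - 10 = 631314 - 10 = 631304$)
$T{\left(t,u \right)} = 2 t u$
$\left(T{\left(1308,-11 \right)} + Z\right) + d{\left(-903 \right)} = \left(2 \cdot 1308 \left(-11\right) + 631304\right) + \left(-15 + 3 \left(-903\right)\right) = \left(-28776 + 631304\right) - 2724 = 602528 - 2724 = 599804$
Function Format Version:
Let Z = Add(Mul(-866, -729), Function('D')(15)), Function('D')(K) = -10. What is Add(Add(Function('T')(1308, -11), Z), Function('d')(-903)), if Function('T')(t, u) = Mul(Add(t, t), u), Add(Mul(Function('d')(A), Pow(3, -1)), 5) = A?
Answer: 599804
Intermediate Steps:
Function('d')(A) = Add(-15, Mul(3, A))
Z = 631304 (Z = Add(Mul(-866, -729), -10) = Add(631314, -10) = 631304)
Function('T')(t, u) = Mul(2, t, u) (Function('T')(t, u) = Mul(Mul(2, t), u) = Mul(2, t, u))
Add(Add(Function('T')(1308, -11), Z), Function('d')(-903)) = Add(Add(Mul(2, 1308, -11), 631304), Add(-15, Mul(3, -903))) = Add(Add(-28776, 631304), Add(-15, -2709)) = Add(602528, -2724) = 599804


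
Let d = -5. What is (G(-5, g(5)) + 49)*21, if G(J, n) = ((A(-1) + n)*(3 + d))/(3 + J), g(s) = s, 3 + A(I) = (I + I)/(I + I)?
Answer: 1092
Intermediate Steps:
A(I) = -2 (A(I) = -3 + (I + I)/(I + I) = -3 + (2*I)/((2*I)) = -3 + (2*I)*(1/(2*I)) = -3 + 1 = -2)
G(J, n) = (4 - 2*n)/(3 + J) (G(J, n) = ((-2 + n)*(3 - 5))/(3 + J) = ((-2 + n)*(-2))/(3 + J) = (4 - 2*n)/(3 + J))
(G(-5, g(5)) + 49)*21 = (2*(2 - 1*5)/(3 - 5) + 49)*21 = (2*(2 - 5)/(-2) + 49)*21 = (2*(-½)*(-3) + 49)*21 = (3 + 49)*21 = 52*21 = 1092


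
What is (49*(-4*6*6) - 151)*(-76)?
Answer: 547732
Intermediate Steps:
(49*(-4*6*6) - 151)*(-76) = (49*(-24*6) - 151)*(-76) = (49*(-144) - 151)*(-76) = (-7056 - 151)*(-76) = -7207*(-76) = 547732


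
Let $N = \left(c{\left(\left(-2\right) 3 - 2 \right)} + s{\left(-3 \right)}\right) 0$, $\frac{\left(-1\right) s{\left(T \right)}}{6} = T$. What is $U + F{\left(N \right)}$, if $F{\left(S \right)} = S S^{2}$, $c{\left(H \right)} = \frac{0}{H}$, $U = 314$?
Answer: $314$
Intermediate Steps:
$s{\left(T \right)} = - 6 T$
$c{\left(H \right)} = 0$
$N = 0$ ($N = \left(0 - -18\right) 0 = \left(0 + 18\right) 0 = 18 \cdot 0 = 0$)
$F{\left(S \right)} = S^{3}$
$U + F{\left(N \right)} = 314 + 0^{3} = 314 + 0 = 314$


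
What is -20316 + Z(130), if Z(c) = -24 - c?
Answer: -20470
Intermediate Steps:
-20316 + Z(130) = -20316 + (-24 - 1*130) = -20316 + (-24 - 130) = -20316 - 154 = -20470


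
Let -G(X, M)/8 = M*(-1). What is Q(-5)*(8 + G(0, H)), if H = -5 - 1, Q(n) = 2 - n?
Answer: -280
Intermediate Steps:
H = -6
G(X, M) = 8*M (G(X, M) = -8*M*(-1) = -(-8)*M = 8*M)
Q(-5)*(8 + G(0, H)) = (2 - 1*(-5))*(8 + 8*(-6)) = (2 + 5)*(8 - 48) = 7*(-40) = -280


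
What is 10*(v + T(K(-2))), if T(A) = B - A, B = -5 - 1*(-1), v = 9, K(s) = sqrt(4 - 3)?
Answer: 40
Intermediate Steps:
K(s) = 1 (K(s) = sqrt(1) = 1)
B = -4 (B = -5 + 1 = -4)
T(A) = -4 - A
10*(v + T(K(-2))) = 10*(9 + (-4 - 1*1)) = 10*(9 + (-4 - 1)) = 10*(9 - 5) = 10*4 = 40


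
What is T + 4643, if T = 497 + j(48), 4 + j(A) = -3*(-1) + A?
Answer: 5187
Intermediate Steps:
j(A) = -1 + A (j(A) = -4 + (-3*(-1) + A) = -4 + (3 + A) = -1 + A)
T = 544 (T = 497 + (-1 + 48) = 497 + 47 = 544)
T + 4643 = 544 + 4643 = 5187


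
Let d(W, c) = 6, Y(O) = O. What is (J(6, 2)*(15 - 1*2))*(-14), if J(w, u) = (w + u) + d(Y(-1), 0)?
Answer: -2548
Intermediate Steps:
J(w, u) = 6 + u + w (J(w, u) = (w + u) + 6 = (u + w) + 6 = 6 + u + w)
(J(6, 2)*(15 - 1*2))*(-14) = ((6 + 2 + 6)*(15 - 1*2))*(-14) = (14*(15 - 2))*(-14) = (14*13)*(-14) = 182*(-14) = -2548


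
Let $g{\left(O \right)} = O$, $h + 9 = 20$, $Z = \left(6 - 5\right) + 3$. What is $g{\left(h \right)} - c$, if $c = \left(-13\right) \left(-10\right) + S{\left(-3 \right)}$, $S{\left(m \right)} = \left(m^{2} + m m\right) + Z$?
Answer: $-141$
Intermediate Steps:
$Z = 4$ ($Z = 1 + 3 = 4$)
$h = 11$ ($h = -9 + 20 = 11$)
$S{\left(m \right)} = 4 + 2 m^{2}$ ($S{\left(m \right)} = \left(m^{2} + m m\right) + 4 = \left(m^{2} + m^{2}\right) + 4 = 2 m^{2} + 4 = 4 + 2 m^{2}$)
$c = 152$ ($c = \left(-13\right) \left(-10\right) + \left(4 + 2 \left(-3\right)^{2}\right) = 130 + \left(4 + 2 \cdot 9\right) = 130 + \left(4 + 18\right) = 130 + 22 = 152$)
$g{\left(h \right)} - c = 11 - 152 = -141$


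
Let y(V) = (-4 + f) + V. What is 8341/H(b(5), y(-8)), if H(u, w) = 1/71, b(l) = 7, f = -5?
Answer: 592211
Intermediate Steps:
y(V) = -9 + V (y(V) = (-4 - 5) + V = -9 + V)
H(u, w) = 1/71
8341/H(b(5), y(-8)) = 8341/(1/71) = 8341*71 = 592211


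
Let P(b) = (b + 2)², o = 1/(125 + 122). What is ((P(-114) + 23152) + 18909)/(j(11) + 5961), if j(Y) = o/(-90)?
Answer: 1213869150/132513029 ≈ 9.1604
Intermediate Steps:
o = 1/247 ≈ 0.0040486
j(Y) = -1/22230 (j(Y) = (1/247)/(-90) = (1/247)*(-1/90) = -1/22230)
P(b) = (2 + b)²
((P(-114) + 23152) + 18909)/(j(11) + 5961) = (((2 - 114)² + 23152) + 18909)/(-1/22230 + 5961) = (((-112)² + 23152) + 18909)/(132513029/22230) = ((12544 + 23152) + 18909)*(22230/132513029) = (35696 + 18909)*(22230/132513029) = 54605*(22230/132513029) = 1213869150/132513029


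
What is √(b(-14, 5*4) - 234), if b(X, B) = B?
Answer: I*√214 ≈ 14.629*I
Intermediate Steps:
√(b(-14, 5*4) - 234) = √(5*4 - 234) = √(20 - 234) = √(-214) = I*√214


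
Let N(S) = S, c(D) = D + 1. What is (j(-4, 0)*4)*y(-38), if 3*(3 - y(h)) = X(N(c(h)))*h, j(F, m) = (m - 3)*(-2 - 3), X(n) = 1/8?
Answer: 275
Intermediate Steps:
c(D) = 1 + D
X(n) = ⅛
j(F, m) = 15 - 5*m (j(F, m) = (-3 + m)*(-5) = 15 - 5*m)
y(h) = 3 - h/24
(j(-4, 0)*4)*y(-38) = ((15 - 5*0)*4)*(3 - 1/24*(-38)) = ((15 + 0)*4)*(3 + 19/12) = (15*4)*(55/12) = 60*(55/12) = 275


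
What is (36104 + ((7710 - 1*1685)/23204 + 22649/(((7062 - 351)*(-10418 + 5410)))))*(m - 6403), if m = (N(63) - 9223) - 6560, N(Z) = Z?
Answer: -155724476502914296169/194963999088 ≈ -7.9873e+8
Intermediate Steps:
m = -15720 (m = (63 - 9223) - 6560 = -9160 - 6560 = -15720)
(36104 + ((7710 - 1*1685)/23204 + 22649/(((7062 - 351)*(-10418 + 5410)))))*(m - 6403) = (36104 + ((7710 - 1*1685)/23204 + 22649/(((7062 - 351)*(-10418 + 5410)))))*(-15720 - 6403) = (36104 + ((7710 - 1685)*(1/23204) + 22649/((6711*(-5008)))))*(-22123) = (36104 + (6025*(1/23204) + 22649/(-33608688)))*(-22123) = (36104 + (6025/23204 + 22649*(-1/33608688)))*(-22123) = (36104 + (6025/23204 - 22649/33608688))*(-22123) = (36104 + 50491699451/194963999088)*(-22123) = (7039030714772603/194963999088)*(-22123) = -155724476502914296169/194963999088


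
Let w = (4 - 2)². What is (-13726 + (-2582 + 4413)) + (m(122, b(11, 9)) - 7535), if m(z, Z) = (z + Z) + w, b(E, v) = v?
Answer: -19295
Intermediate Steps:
w = 4 (w = 2² = 4)
m(z, Z) = 4 + Z + z (m(z, Z) = (z + Z) + 4 = (Z + z) + 4 = 4 + Z + z)
(-13726 + (-2582 + 4413)) + (m(122, b(11, 9)) - 7535) = (-13726 + (-2582 + 4413)) + ((4 + 9 + 122) - 7535) = (-13726 + 1831) + (135 - 7535) = -11895 - 7400 = -19295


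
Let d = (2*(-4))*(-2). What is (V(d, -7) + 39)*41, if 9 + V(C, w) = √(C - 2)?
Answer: 1230 + 41*√14 ≈ 1383.4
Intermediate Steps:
d = 16 (d = -8*(-2) = 16)
V(C, w) = -9 + √(-2 + C) (V(C, w) = -9 + √(C - 2) = -9 + √(-2 + C))
(V(d, -7) + 39)*41 = ((-9 + √(-2 + 16)) + 39)*41 = ((-9 + √14) + 39)*41 = (30 + √14)*41 = 1230 + 41*√14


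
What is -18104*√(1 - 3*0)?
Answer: -18104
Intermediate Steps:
-18104*√(1 - 3*0) = -18104*√(1 + 0) = -18104*√1 = -18104*1 = -18104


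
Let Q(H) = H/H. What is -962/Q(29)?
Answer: -962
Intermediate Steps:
Q(H) = 1
-962/Q(29) = -962/1 = -962*1 = -962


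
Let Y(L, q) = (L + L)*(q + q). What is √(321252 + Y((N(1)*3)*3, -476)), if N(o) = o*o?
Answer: 2*√76029 ≈ 551.47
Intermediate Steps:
N(o) = o²
Y(L, q) = 4*L*q (Y(L, q) = (2*L)*(2*q) = 4*L*q)
√(321252 + Y((N(1)*3)*3, -476)) = √(321252 + 4*((1²*3)*3)*(-476)) = √(321252 + 4*((1*3)*3)*(-476)) = √(321252 + 4*(3*3)*(-476)) = √(321252 + 4*9*(-476)) = √(321252 - 17136) = √304116 = 2*√76029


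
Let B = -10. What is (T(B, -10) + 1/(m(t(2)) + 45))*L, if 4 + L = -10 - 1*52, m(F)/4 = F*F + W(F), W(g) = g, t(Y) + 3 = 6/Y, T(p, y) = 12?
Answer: -11902/15 ≈ -793.47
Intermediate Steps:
t(Y) = -3 + 6/Y
m(F) = 4*F + 4*F**2 (m(F) = 4*(F*F + F) = 4*(F**2 + F) = 4*(F + F**2) = 4*F + 4*F**2)
L = -66 (L = -4 + (-10 - 1*52) = -4 + (-10 - 52) = -4 - 62 = -66)
(T(B, -10) + 1/(m(t(2)) + 45))*L = (12 + 1/(4*(-3 + 6/2)*(1 + (-3 + 6/2)) + 45))*(-66) = (12 + 1/(4*(-3 + 6*(1/2))*(1 + (-3 + 6*(1/2))) + 45))*(-66) = (12 + 1/(4*(-3 + 3)*(1 + (-3 + 3)) + 45))*(-66) = (12 + 1/(4*0*(1 + 0) + 45))*(-66) = (12 + 1/(4*0*1 + 45))*(-66) = (12 + 1/(0 + 45))*(-66) = (12 + 1/45)*(-66) = (541/45)*(-66) = -11902/15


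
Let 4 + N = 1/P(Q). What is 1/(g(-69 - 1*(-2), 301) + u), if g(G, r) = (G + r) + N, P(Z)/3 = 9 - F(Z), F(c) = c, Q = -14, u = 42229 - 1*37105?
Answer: 69/369427 ≈ 0.00018678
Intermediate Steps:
u = 5124 (u = 42229 - 37105 = 5124)
P(Z) = 27 - 3*Z (P(Z) = 3*(9 - Z) = 27 - 3*Z)
N = -275/69 (N = -4 + 1/(27 - 3*(-14)) = -4 + 1/(27 + 42) = -4 + 1/69 = -275/69 ≈ -3.9855)
g(G, r) = -275/69 + G + r (g(G, r) = (G + r) - 275/69 = -275/69 + G + r)
1/(g(-69 - 1*(-2), 301) + u) = 1/((-275/69 + (-69 - 1*(-2)) + 301) + 5124) = 1/((-275/69 + (-69 + 2) + 301) + 5124) = 1/((-275/69 - 67 + 301) + 5124) = 1/(15871/69 + 5124) = 1/(369427/69) = 69/369427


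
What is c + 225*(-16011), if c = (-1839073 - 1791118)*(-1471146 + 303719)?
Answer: 4237979386082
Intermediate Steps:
c = 4237982988557 (c = -3630191*(-1167427) = 4237982988557)
c + 225*(-16011) = 4237982988557 + 225*(-16011) = 4237982988557 - 3602475 = 4237979386082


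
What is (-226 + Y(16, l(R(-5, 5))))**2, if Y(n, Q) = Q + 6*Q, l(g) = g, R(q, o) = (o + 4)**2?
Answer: 116281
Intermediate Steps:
R(q, o) = (4 + o)**2
Y(n, Q) = 7*Q
(-226 + Y(16, l(R(-5, 5))))**2 = (-226 + 7*(4 + 5)**2)**2 = (-226 + 7*9**2)**2 = (-226 + 7*81)**2 = (-226 + 567)**2 = 341**2 = 116281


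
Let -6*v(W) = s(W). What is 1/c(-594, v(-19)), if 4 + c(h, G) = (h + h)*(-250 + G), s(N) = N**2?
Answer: 1/368474 ≈ 2.7139e-6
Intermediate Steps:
v(W) = -W**2/6
c(h, G) = -4 + 2*h*(-250 + G) (c(h, G) = -4 + (h + h)*(-250 + G) = -4 + (2*h)*(-250 + G) = -4 + 2*h*(-250 + G))
1/c(-594, v(-19)) = 1/(-4 - 500*(-594) + 2*(-1/6*(-19)**2)*(-594)) = 1/(-4 + 297000 + 2*(-1/6*361)*(-594)) = 1/(-4 + 297000 + 2*(-361/6)*(-594)) = 1/(-4 + 297000 + 71478) = 1/368474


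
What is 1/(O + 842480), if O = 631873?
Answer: 1/1474353 ≈ 6.7826e-7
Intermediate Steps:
1/(O + 842480) = 1/(631873 + 842480) = 1/1474353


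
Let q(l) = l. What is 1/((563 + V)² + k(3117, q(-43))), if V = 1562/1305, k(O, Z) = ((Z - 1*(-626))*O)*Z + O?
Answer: -1703025/132527085671171 ≈ -1.2850e-8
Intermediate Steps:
k(O, Z) = O + O*Z*(626 + Z) (k(O, Z) = ((Z + 626)*O)*Z + O = ((626 + Z)*O)*Z + O = (O*(626 + Z))*Z + O = O*Z*(626 + Z) + O = O + O*Z*(626 + Z))
V = 1562/1305 (V = 1562*(1/1305) = 1562/1305 ≈ 1.1969)
1/((563 + V)² + k(3117, q(-43))) = 1/((563 + 1562/1305)² + 3117*(1 + (-43)² + 626*(-43))) = 1/((736277/1305)² + 3117*(1 + 1849 - 26918)) = 1/(542103820729/1703025 + 3117*(-25068)) = 1/(542103820729/1703025 - 78136956) = 1/(-132527085671171/1703025) = -1703025/132527085671171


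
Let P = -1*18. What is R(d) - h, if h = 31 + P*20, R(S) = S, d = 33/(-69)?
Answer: 7556/23 ≈ 328.52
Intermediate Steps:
d = -11/23 (d = 33*(-1/69) = -11/23 ≈ -0.47826)
P = -18
h = -329 (h = 31 - 18*20 = 31 - 360 = -329)
R(d) - h = -11/23 - 1*(-329) = -11/23 + 329 = 7556/23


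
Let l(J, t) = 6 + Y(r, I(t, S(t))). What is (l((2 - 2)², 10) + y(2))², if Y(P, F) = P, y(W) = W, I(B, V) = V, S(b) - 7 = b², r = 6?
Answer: 196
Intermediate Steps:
S(b) = 7 + b²
l(J, t) = 12 (l(J, t) = 6 + 6 = 12)
(l((2 - 2)², 10) + y(2))² = (12 + 2)² = 14² = 196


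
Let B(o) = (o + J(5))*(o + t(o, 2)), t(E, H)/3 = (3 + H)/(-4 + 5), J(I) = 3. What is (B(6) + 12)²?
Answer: 40401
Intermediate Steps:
t(E, H) = 9 + 3*H (t(E, H) = 3*((3 + H)/(-4 + 5)) = 3*((3 + H)/1) = 3*((3 + H)*1) = 3*(3 + H) = 9 + 3*H)
B(o) = (3 + o)*(15 + o) (B(o) = (o + 3)*(o + (9 + 3*2)) = (3 + o)*(o + (9 + 6)) = (3 + o)*(o + 15) = (3 + o)*(15 + o))
(B(6) + 12)² = ((45 + 6² + 18*6) + 12)² = ((45 + 36 + 108) + 12)² = (189 + 12)² = 201² = 40401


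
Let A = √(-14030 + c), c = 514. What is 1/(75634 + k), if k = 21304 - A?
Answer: 48469/4698494680 + I*√3379/4698494680 ≈ 1.0316e-5 + 1.2372e-8*I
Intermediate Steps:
A = 2*I*√3379 (A = √(-14030 + 514) = √(-13516) = 2*I*√3379 ≈ 116.26*I)
k = 21304 - 2*I*√3379 ≈ 21304.0 - 116.26*I
1/(75634 + k) = 1/(75634 + (21304 - 2*I*√3379)) = 1/(96938 - 2*I*√3379)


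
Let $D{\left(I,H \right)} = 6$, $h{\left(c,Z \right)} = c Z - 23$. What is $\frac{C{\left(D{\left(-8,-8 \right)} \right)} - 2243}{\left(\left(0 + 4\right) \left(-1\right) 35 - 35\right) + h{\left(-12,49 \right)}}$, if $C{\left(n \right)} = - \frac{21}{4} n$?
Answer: $\frac{4549}{1572} \approx 2.8938$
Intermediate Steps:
$h{\left(c,Z \right)} = -23 + Z c$ ($h{\left(c,Z \right)} = Z c - 23 = -23 + Z c$)
$C{\left(n \right)} = - \frac{21 n}{4}$ ($C{\left(n \right)} = \left(-21\right) \frac{1}{4} n = - \frac{21 n}{4}$)
$\frac{C{\left(D{\left(-8,-8 \right)} \right)} - 2243}{\left(\left(0 + 4\right) \left(-1\right) 35 - 35\right) + h{\left(-12,49 \right)}} = \frac{\left(- \frac{21}{4}\right) 6 - 2243}{\left(\left(0 + 4\right) \left(-1\right) 35 - 35\right) + \left(-23 + 49 \left(-12\right)\right)} = \frac{- \frac{63}{2} - 2243}{\left(4 \left(-1\right) 35 - 35\right) - 611} = - \frac{4549}{2 \left(\left(\left(-4\right) 35 - 35\right) - 611\right)} = - \frac{4549}{2 \left(\left(-140 - 35\right) - 611\right)} = - \frac{4549}{2 \left(-175 - 611\right)} = - \frac{4549}{2 \left(-786\right)} = \left(- \frac{4549}{2}\right) \left(- \frac{1}{786}\right) = \frac{4549}{1572}$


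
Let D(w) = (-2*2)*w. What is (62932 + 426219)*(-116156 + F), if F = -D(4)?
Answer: -56809997140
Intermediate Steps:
D(w) = -4*w
F = 16 (F = -(-4)*4 = -1*(-16) = 16)
(62932 + 426219)*(-116156 + F) = (62932 + 426219)*(-116156 + 16) = 489151*(-116140) = -56809997140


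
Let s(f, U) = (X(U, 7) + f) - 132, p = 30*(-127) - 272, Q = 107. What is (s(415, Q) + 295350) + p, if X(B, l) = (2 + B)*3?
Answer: 291878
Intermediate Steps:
X(B, l) = 6 + 3*B
p = -4082 (p = -3810 - 272 = -4082)
s(f, U) = -126 + f + 3*U (s(f, U) = ((6 + 3*U) + f) - 132 = (6 + f + 3*U) - 132 = -126 + f + 3*U)
(s(415, Q) + 295350) + p = ((-126 + 415 + 3*107) + 295350) - 4082 = ((-126 + 415 + 321) + 295350) - 4082 = (610 + 295350) - 4082 = 295960 - 4082 = 291878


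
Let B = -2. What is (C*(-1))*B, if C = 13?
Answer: 26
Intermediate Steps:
(C*(-1))*B = (13*(-1))*(-2) = -13*(-2) = 26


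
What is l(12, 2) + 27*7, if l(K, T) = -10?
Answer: 179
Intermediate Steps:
l(12, 2) + 27*7 = -10 + 27*7 = -10 + 189 = 179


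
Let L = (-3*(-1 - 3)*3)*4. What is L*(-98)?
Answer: -14112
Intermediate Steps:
L = 144 (L = (-3*(-4)*3)*4 = (12*3)*4 = 36*4 = 144)
L*(-98) = 144*(-98) = -14112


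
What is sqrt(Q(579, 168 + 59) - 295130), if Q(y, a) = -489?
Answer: I*sqrt(295619) ≈ 543.71*I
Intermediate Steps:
sqrt(Q(579, 168 + 59) - 295130) = sqrt(-489 - 295130) = sqrt(-295619) = I*sqrt(295619)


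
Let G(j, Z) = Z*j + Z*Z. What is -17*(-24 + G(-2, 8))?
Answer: -408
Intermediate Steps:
G(j, Z) = Z² + Z*j (G(j, Z) = Z*j + Z² = Z² + Z*j)
-17*(-24 + G(-2, 8)) = -17*(-24 + 8*(8 - 2)) = -17*(-24 + 8*6) = -17*(-24 + 48) = -17*24 = -408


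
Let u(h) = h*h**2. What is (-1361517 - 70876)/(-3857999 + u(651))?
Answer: -1432393/272036452 ≈ -0.0052654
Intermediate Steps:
u(h) = h**3
(-1361517 - 70876)/(-3857999 + u(651)) = (-1361517 - 70876)/(-3857999 + 651**3) = -1432393/(-3857999 + 275894451) = -1432393/272036452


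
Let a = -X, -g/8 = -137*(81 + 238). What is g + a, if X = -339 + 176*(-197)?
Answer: 384635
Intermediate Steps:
X = -35011 (X = -339 - 34672 = -35011)
g = 349624 (g = -(-1096)*(81 + 238) = -(-1096)*319 = -8*(-43703) = 349624)
a = 35011 (a = -1*(-35011) = 35011)
g + a = 349624 + 35011 = 384635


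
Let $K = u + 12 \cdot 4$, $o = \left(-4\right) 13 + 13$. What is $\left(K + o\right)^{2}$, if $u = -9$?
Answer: $0$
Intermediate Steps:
$o = -39$ ($o = -52 + 13 = -39$)
$K = 39$ ($K = -9 + 12 \cdot 4 = -9 + 48 = 39$)
$\left(K + o\right)^{2} = \left(39 - 39\right)^{2} = 0^{2} = 0$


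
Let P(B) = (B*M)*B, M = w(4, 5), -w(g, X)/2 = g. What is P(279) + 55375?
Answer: -567353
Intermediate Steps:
w(g, X) = -2*g
M = -8 (M = -2*4 = -8)
P(B) = -8*B² (P(B) = (B*(-8))*B = (-8*B)*B = -8*B²)
P(279) + 55375 = -8*279² + 55375 = -8*77841 + 55375 = -622728 + 55375 = -567353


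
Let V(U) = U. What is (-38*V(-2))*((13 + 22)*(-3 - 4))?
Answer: -18620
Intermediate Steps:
(-38*V(-2))*((13 + 22)*(-3 - 4)) = (-38*(-2))*((13 + 22)*(-3 - 4)) = 76*(35*(-7)) = 76*(-245) = -18620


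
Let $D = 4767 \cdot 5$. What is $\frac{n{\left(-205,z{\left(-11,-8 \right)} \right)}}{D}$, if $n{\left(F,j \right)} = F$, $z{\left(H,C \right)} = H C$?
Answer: $- \frac{41}{4767} \approx -0.0086008$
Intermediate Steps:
$z{\left(H,C \right)} = C H$
$D = 23835$
$\frac{n{\left(-205,z{\left(-11,-8 \right)} \right)}}{D} = - \frac{205}{23835} = \left(-205\right) \frac{1}{23835} = - \frac{41}{4767}$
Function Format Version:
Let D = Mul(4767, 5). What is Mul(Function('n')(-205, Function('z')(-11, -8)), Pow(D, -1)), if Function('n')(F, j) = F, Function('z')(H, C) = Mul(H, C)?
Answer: Rational(-41, 4767) ≈ -0.0086008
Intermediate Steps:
Function('z')(H, C) = Mul(C, H)
D = 23835
Mul(Function('n')(-205, Function('z')(-11, -8)), Pow(D, -1)) = Mul(-205, Pow(23835, -1)) = Mul(-205, Rational(1, 23835)) = Rational(-41, 4767)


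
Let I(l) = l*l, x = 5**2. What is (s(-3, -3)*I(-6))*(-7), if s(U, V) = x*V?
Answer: 18900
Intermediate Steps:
x = 25
s(U, V) = 25*V
I(l) = l**2
(s(-3, -3)*I(-6))*(-7) = ((25*(-3))*(-6)**2)*(-7) = -75*36*(-7) = -2700*(-7) = 18900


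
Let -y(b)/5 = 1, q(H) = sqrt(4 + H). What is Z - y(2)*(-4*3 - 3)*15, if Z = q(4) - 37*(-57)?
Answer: 984 + 2*sqrt(2) ≈ 986.83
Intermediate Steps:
y(b) = -5 (y(b) = -5*1 = -5)
Z = 2109 + 2*sqrt(2) (Z = sqrt(4 + 4) - 37*(-57) = sqrt(8) + 2109 = 2*sqrt(2) + 2109 = 2109 + 2*sqrt(2) ≈ 2111.8)
Z - y(2)*(-4*3 - 3)*15 = (2109 + 2*sqrt(2)) - (-5*(-4*3 - 3))*15 = (2109 + 2*sqrt(2)) - (-5*(-12 - 3))*15 = (2109 + 2*sqrt(2)) - (-5*(-15))*15 = (2109 + 2*sqrt(2)) - 75*15 = (2109 + 2*sqrt(2)) - 1*1125 = (2109 + 2*sqrt(2)) - 1125 = 984 + 2*sqrt(2)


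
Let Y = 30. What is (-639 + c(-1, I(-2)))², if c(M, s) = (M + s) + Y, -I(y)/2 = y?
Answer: 367236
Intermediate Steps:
I(y) = -2*y
c(M, s) = 30 + M + s (c(M, s) = (M + s) + 30 = 30 + M + s)
(-639 + c(-1, I(-2)))² = (-639 + (30 - 1 - 2*(-2)))² = (-639 + (30 - 1 + 4))² = (-639 + 33)² = (-606)² = 367236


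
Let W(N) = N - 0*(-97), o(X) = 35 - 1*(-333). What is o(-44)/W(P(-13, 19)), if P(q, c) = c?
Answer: 368/19 ≈ 19.368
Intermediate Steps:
o(X) = 368 (o(X) = 35 + 333 = 368)
W(N) = N (W(N) = N - 1*0 = N + 0 = N)
o(-44)/W(P(-13, 19)) = 368/19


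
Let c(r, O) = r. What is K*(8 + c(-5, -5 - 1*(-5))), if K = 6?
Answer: 18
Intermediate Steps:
K*(8 + c(-5, -5 - 1*(-5))) = 6*(8 - 5) = 6*3 = 18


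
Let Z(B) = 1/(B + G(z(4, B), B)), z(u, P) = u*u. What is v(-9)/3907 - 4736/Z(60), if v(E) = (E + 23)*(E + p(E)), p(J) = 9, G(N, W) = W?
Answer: -568320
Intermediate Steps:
z(u, P) = u**2
v(E) = (9 + E)*(23 + E) (v(E) = (E + 23)*(E + 9) = (23 + E)*(9 + E) = (9 + E)*(23 + E))
Z(B) = 1/(2*B) (Z(B) = 1/(B + B) = 1/(2*B))
v(-9)/3907 - 4736/Z(60) = (207 + (-9)**2 + 32*(-9))/3907 - 4736/((1/2)/60) = (207 + 81 - 288)*(1/3907) - 4736/((1/2)*(1/60)) = 0*(1/3907) - 4736/1/120 = 0 - 4736*120 = 0 - 568320 = -568320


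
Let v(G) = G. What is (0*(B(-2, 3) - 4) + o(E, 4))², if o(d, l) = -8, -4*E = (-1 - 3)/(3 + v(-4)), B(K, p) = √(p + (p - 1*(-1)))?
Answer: 64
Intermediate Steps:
B(K, p) = √(1 + 2*p) (B(K, p) = √(p + (p + 1)) = √(p + (1 + p)) = √(1 + 2*p))
E = -1 (E = -(-1 - 3)/(4*(3 - 4)) = -(-1)/(-1) = -(-1)*(-1) = -¼*4 = -1)
(0*(B(-2, 3) - 4) + o(E, 4))² = (0*(√(1 + 2*3) - 4) - 8)² = (0*(√(1 + 6) - 4) - 8)² = (0*(√7 - 4) - 8)² = (0*(-4 + √7) - 8)² = (0 - 8)² = (-8)² = 64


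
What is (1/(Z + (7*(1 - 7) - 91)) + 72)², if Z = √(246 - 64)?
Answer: 226933579689/43785007 - 360106*√182/43785007 ≈ 5182.8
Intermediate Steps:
Z = √182 ≈ 13.491
(1/(Z + (7*(1 - 7) - 91)) + 72)² = (1/(√182 + (7*(1 - 7) - 91)) + 72)² = (1/(√182 + (7*(-6) - 91)) + 72)² = (1/(√182 + (-42 - 91)) + 72)² = (1/(√182 - 133) + 72)² = (1/(-133 + √182) + 72)² = (72 + 1/(-133 + √182))²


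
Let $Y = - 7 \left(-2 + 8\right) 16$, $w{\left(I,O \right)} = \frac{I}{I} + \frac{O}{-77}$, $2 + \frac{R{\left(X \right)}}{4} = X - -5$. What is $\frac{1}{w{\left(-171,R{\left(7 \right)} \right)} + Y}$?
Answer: $- \frac{77}{51707} \approx -0.0014892$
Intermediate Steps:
$R{\left(X \right)} = 12 + 4 X$ ($R{\left(X \right)} = -8 + 4 \left(X - -5\right) = -8 + 4 \left(X + 5\right) = -8 + 4 \left(5 + X\right) = -8 + \left(20 + 4 X\right) = 12 + 4 X$)
$w{\left(I,O \right)} = 1 - \frac{O}{77}$ ($w{\left(I,O \right)} = 1 + O \left(- \frac{1}{77}\right) = 1 - \frac{O}{77}$)
$Y = -672$ ($Y = \left(-7\right) 6 \cdot 16 = \left(-42\right) 16 = -672$)
$\frac{1}{w{\left(-171,R{\left(7 \right)} \right)} + Y} = \frac{1}{\left(1 - \frac{12 + 4 \cdot 7}{77}\right) - 672} = \frac{1}{\left(1 - \frac{12 + 28}{77}\right) - 672} = \frac{1}{\left(1 - \frac{40}{77}\right) - 672} = \frac{1}{\frac{37}{77} - 672} = \frac{1}{- \frac{51707}{77}} = - \frac{77}{51707}$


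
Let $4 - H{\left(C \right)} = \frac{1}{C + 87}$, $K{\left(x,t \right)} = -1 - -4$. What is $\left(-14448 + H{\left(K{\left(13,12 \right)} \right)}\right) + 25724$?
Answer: $\frac{1015199}{90} \approx 11280.0$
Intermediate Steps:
$K{\left(x,t \right)} = 3$ ($K{\left(x,t \right)} = -1 + 4 = 3$)
$H{\left(C \right)} = 4 - \frac{1}{87 + C}$ ($H{\left(C \right)} = 4 - \frac{1}{C + 87} = 4 - \frac{1}{87 + C}$)
$\left(-14448 + H{\left(K{\left(13,12 \right)} \right)}\right) + 25724 = \left(-14448 + \frac{347 + 4 \cdot 3}{87 + 3}\right) + 25724 = \left(-14448 + \frac{347 + 12}{90}\right) + 25724 = \left(-14448 + \frac{1}{90} \cdot 359\right) + 25724 = \left(-14448 + \frac{359}{90}\right) + 25724 = - \frac{1299961}{90} + 25724 = \frac{1015199}{90}$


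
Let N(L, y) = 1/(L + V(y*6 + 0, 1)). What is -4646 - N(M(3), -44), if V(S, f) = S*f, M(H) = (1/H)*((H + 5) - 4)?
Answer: -3661045/788 ≈ -4646.0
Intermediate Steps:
M(H) = (1 + H)/H (M(H) = ((5 + H) - 4)/H = (1 + H)/H)
N(L, y) = 1/(L + 6*y) (N(L, y) = 1/(L + (y*6 + 0)*1) = 1/(L + (6*y + 0)*1) = 1/(L + (6*y)*1) = 1/(L + 6*y))
-4646 - N(M(3), -44) = -4646 - 1/((1 + 3)/3 + 6*(-44)) = -4646 - 1/((⅓)*4 - 264) = -4646 - 1/(4/3 - 264) = -4646 - 1/(-788/3) = -4646 - 1*(-3/788) = -4646 + 3/788 = -3661045/788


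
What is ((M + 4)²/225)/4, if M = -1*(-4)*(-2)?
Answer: 4/225 ≈ 0.017778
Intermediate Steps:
M = -8 (M = 4*(-2) = -8)
((M + 4)²/225)/4 = ((-8 + 4)²/225)/4 = ((-4)²*(1/225))*(¼) = (16*(1/225))*(¼) = (16/225)*(¼) = 4/225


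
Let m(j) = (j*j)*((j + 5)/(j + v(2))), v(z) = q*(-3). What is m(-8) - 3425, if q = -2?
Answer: -3329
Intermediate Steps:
v(z) = 6 (v(z) = -2*(-3) = 6)
m(j) = j**2*(5 + j)/(6 + j) (m(j) = (j*j)*((j + 5)/(j + 6)) = j**2*((5 + j)/(6 + j)) = j**2*(5 + j)/(6 + j))
m(-8) - 3425 = (-8)**2*(5 - 8)/(6 - 8) - 3425 = 64*(-3)/(-2) - 3425 = 64*(-1/2)*(-3) - 3425 = 96 - 3425 = -3329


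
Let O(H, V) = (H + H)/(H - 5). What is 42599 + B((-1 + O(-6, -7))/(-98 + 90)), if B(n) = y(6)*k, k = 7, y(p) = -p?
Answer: 42557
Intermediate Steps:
O(H, V) = 2*H/(-5 + H) (O(H, V) = (2*H)/(-5 + H) = 2*H/(-5 + H))
B(n) = -42 (B(n) = -1*6*7 = -6*7 = -42)
42599 + B((-1 + O(-6, -7))/(-98 + 90)) = 42599 - 42 = 42557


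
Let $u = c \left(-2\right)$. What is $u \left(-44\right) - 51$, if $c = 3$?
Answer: $213$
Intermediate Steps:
$u = -6$ ($u = 3 \left(-2\right) = -6$)
$u \left(-44\right) - 51 = \left(-6\right) \left(-44\right) - 51 = 264 - 51 = 213$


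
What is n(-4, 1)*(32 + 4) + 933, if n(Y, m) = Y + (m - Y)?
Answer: 969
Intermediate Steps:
n(Y, m) = m
n(-4, 1)*(32 + 4) + 933 = 1*(32 + 4) + 933 = 1*36 + 933 = 36 + 933 = 969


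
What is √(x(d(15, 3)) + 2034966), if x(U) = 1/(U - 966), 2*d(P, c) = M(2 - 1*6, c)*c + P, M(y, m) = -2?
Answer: 104*√695743323/1923 ≈ 1426.5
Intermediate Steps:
d(P, c) = P/2 - c (d(P, c) = (-2*c + P)/2 = (P - 2*c)/2 = P/2 - c)
x(U) = 1/(-966 + U)
√(x(d(15, 3)) + 2034966) = √(1/(-966 + ((½)*15 - 1*3)) + 2034966) = √(1/(-966 + (15/2 - 3)) + 2034966) = √(1/(-966 + 9/2) + 2034966) = √(1/(-1923/2) + 2034966) = √(-2/1923 + 2034966) = √(3913239616/1923) = 104*√695743323/1923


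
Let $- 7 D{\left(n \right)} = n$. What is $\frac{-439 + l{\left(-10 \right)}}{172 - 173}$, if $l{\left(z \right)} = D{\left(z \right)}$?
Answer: $\frac{3063}{7} \approx 437.57$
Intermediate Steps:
$D{\left(n \right)} = - \frac{n}{7}$
$l{\left(z \right)} = - \frac{z}{7}$
$\frac{-439 + l{\left(-10 \right)}}{172 - 173} = \frac{-439 - - \frac{10}{7}}{172 - 173} = \frac{-439 + \frac{10}{7}}{-1} = \left(- \frac{3063}{7}\right) \left(-1\right) = \frac{3063}{7}$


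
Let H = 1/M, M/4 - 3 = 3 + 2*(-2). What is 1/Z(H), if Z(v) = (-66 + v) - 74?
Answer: -8/1119 ≈ -0.0071492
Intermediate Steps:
M = 8 (M = 12 + 4*(3 + 2*(-2)) = 12 + 4*(3 - 4) = 12 + 4*(-1) = 12 - 4 = 8)
H = 1/8 ≈ 0.12500
Z(v) = -140 + v
1/Z(H) = 1/(-140 + 1/8) = 1/(-1119/8) = -8/1119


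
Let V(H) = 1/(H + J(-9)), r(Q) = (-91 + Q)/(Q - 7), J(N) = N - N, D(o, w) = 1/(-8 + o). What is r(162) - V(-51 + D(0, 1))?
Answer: 30279/63395 ≈ 0.47762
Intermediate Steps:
J(N) = 0
r(Q) = (-91 + Q)/(-7 + Q)
V(H) = 1/H (V(H) = 1/(H + 0) = 1/H)
r(162) - V(-51 + D(0, 1)) = (-91 + 162)/(-7 + 162) - 1/(-51 + 1/(-8 + 0)) = 71/155 - 1/(-51 + 1/(-8)) = (1/155)*71 - 1/(-51 - ⅛) = 71/155 - 1/(-409/8) = 71/155 - 1*(-8/409) = 71/155 + 8/409 = 30279/63395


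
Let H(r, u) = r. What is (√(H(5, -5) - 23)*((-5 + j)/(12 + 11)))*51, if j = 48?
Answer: 6579*I*√2/23 ≈ 404.53*I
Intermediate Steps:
(√(H(5, -5) - 23)*((-5 + j)/(12 + 11)))*51 = (√(5 - 23)*((-5 + 48)/(12 + 11)))*51 = (√(-18)*(43/23))*51 = ((3*I*√2)*(43*(1/23)))*51 = ((3*I*√2)*(43/23))*51 = (129*I*√2/23)*51 = 6579*I*√2/23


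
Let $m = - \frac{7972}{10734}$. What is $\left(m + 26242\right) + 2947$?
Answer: $\frac{156653377}{5367} \approx 29188.0$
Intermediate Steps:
$m = - \frac{3986}{5367}$ ($m = \left(-7972\right) \frac{1}{10734} = - \frac{3986}{5367} \approx -0.74269$)
$\left(m + 26242\right) + 2947 = \left(- \frac{3986}{5367} + 26242\right) + 2947 = \frac{140836828}{5367} + 2947 = \frac{156653377}{5367}$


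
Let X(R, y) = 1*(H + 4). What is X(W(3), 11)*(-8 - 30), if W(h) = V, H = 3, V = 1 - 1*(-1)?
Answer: -266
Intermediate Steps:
V = 2 (V = 1 + 1 = 2)
W(h) = 2
X(R, y) = 7 (X(R, y) = 1*(3 + 4) = 1*7 = 7)
X(W(3), 11)*(-8 - 30) = 7*(-8 - 30) = 7*(-38) = -266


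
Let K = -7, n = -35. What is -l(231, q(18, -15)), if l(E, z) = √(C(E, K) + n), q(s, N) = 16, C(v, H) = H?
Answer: -I*√42 ≈ -6.4807*I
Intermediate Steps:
l(E, z) = I*√42 (l(E, z) = √(-7 - 35) = √(-42) = I*√42)
-l(231, q(18, -15)) = -I*√42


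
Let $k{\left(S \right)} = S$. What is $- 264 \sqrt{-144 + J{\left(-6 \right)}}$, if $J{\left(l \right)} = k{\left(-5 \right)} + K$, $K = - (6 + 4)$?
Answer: $- 264 i \sqrt{159} \approx - 3328.9 i$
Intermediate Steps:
$K = -10$ ($K = \left(-1\right) 10 = -10$)
$J{\left(l \right)} = -15$ ($J{\left(l \right)} = -5 - 10 = -15$)
$- 264 \sqrt{-144 + J{\left(-6 \right)}} = - 264 \sqrt{-144 - 15} = - 264 \sqrt{-159} = - 264 i \sqrt{159}$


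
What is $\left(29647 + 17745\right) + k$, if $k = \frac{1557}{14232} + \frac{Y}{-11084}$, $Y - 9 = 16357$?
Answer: $\frac{622979440681}{13145624} \approx 47391.0$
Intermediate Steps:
$Y = 16366$ ($Y = 9 + 16357 = 16366$)
$k = - \frac{17971927}{13145624}$ ($k = \frac{1557}{14232} + \frac{16366}{-11084} = 1557 \cdot \frac{1}{14232} + 16366 \left(- \frac{1}{11084}\right) = \frac{519}{4744} - \frac{8183}{5542} = - \frac{17971927}{13145624} \approx -1.3671$)
$\left(29647 + 17745\right) + k = \left(29647 + 17745\right) - \frac{17971927}{13145624} = 47392 - \frac{17971927}{13145624} = \frac{622979440681}{13145624}$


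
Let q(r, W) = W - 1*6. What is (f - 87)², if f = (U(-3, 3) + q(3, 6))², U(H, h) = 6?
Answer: 2601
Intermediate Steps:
q(r, W) = -6 + W (q(r, W) = W - 6 = -6 + W)
f = 36 (f = (6 + (-6 + 6))² = (6 + 0)² = 6² = 36)
(f - 87)² = (36 - 87)² = (-51)² = 2601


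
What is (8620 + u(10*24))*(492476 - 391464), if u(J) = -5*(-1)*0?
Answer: 870723440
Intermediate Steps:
u(J) = 0 (u(J) = 5*0 = 0)
(8620 + u(10*24))*(492476 - 391464) = (8620 + 0)*(492476 - 391464) = 8620*101012 = 870723440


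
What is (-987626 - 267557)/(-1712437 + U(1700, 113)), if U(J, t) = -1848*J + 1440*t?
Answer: 1255183/4691317 ≈ 0.26755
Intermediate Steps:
(-987626 - 267557)/(-1712437 + U(1700, 113)) = (-987626 - 267557)/(-1712437 + (-1848*1700 + 1440*113)) = -1255183/(-1712437 + (-3141600 + 162720)) = -1255183/(-1712437 - 2978880) = -1255183/(-4691317) = -1255183*(-1/4691317) = 1255183/4691317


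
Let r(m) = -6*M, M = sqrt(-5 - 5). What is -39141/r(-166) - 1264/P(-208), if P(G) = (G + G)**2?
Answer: -79/10816 - 13047*I*sqrt(10)/20 ≈ -0.007304 - 2062.9*I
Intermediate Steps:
P(G) = 4*G**2 (P(G) = (2*G)**2 = 4*G**2)
M = I*sqrt(10) (M = sqrt(-10) = I*sqrt(10) ≈ 3.1623*I)
r(m) = -6*I*sqrt(10)
-39141/r(-166) - 1264/P(-208) = -39141*I*sqrt(10)/60 - 1264/(4*(-208)**2) = -13047*I*sqrt(10)/20 - 1264/(4*43264) = -13047*I*sqrt(10)/20 - 1264/173056 = -13047*I*sqrt(10)/20 - 1264*1/173056 = -13047*I*sqrt(10)/20 - 79/10816 = -79/10816 - 13047*I*sqrt(10)/20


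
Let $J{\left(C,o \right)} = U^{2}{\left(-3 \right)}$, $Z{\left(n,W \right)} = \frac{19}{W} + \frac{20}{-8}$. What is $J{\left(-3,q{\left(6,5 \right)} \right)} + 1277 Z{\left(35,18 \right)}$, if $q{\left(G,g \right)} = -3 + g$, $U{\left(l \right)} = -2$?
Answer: $- \frac{16565}{9} \approx -1840.6$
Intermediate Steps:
$Z{\left(n,W \right)} = - \frac{5}{2} + \frac{19}{W}$ ($Z{\left(n,W \right)} = \frac{19}{W} + 20 \left(- \frac{1}{8}\right) = \frac{19}{W} - \frac{5}{2} = - \frac{5}{2} + \frac{19}{W}$)
$J{\left(C,o \right)} = 4$ ($J{\left(C,o \right)} = \left(-2\right)^{2} = 4$)
$J{\left(-3,q{\left(6,5 \right)} \right)} + 1277 Z{\left(35,18 \right)} = 4 + 1277 \left(- \frac{5}{2} + \frac{19}{18}\right) = 4 + 1277 \left(- \frac{13}{9}\right) = 4 - \frac{16601}{9} = - \frac{16565}{9}$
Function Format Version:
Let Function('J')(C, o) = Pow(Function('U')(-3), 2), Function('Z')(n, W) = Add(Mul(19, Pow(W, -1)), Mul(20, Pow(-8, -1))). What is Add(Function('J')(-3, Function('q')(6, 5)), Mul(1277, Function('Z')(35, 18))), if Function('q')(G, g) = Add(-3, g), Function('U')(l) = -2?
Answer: Rational(-16565, 9) ≈ -1840.6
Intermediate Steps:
Function('Z')(n, W) = Add(Rational(-5, 2), Mul(19, Pow(W, -1))) (Function('Z')(n, W) = Add(Mul(19, Pow(W, -1)), Mul(20, Rational(-1, 8))) = Add(Mul(19, Pow(W, -1)), Rational(-5, 2)) = Add(Rational(-5, 2), Mul(19, Pow(W, -1))))
Function('J')(C, o) = 4 (Function('J')(C, o) = Pow(-2, 2) = 4)
Add(Function('J')(-3, Function('q')(6, 5)), Mul(1277, Function('Z')(35, 18))) = Add(4, Mul(1277, Add(Rational(-5, 2), Mul(19, Pow(18, -1))))) = Add(4, Mul(1277, Add(Rational(-5, 2), Mul(19, Rational(1, 18))))) = Add(4, Mul(1277, Add(Rational(-5, 2), Rational(19, 18)))) = Add(4, Mul(1277, Rational(-13, 9))) = Add(4, Rational(-16601, 9)) = Rational(-16565, 9)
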